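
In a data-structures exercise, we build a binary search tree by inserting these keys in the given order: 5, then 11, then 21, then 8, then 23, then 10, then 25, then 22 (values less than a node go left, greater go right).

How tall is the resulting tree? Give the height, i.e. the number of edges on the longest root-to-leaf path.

4

5: root
11: right child of 5 (depth 1)
21: right child of 11 (depth 2)
8: left child of 11 (depth 2)
23: right child of 21 (depth 3)
10: right child of 8 (depth 3)
25: right child of 23 (depth 4)
22: left child of 23 (depth 4)

The deepest node is 25 at depth 4.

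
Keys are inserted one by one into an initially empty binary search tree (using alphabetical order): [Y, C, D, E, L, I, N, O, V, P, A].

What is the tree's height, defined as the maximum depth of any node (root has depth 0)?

8

Resulting structure (node: left, right):
  Y: L=C, R=–
  C: L=A, R=D
  D: L=–, R=E
  E: L=–, R=L
  L: L=I, R=N
  I: L=–, R=–
  N: L=–, R=O
  O: L=–, R=V
  V: L=P, R=–
  P: L=–, R=–
  A: L=–, R=–

The deepest node is P at depth 8.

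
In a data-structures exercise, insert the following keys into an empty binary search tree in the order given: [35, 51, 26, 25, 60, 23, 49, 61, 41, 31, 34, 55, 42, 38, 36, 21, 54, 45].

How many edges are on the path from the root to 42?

35: root
51: right child of 35 (depth 1)
26: left child of 35 (depth 1)
25: left child of 26 (depth 2)
60: right child of 51 (depth 2)
23: left child of 25 (depth 3)
49: left child of 51 (depth 2)
61: right child of 60 (depth 3)
41: left child of 49 (depth 3)
31: right child of 26 (depth 2)
34: right child of 31 (depth 3)
55: left child of 60 (depth 3)
42: right child of 41 (depth 4)
38: left child of 41 (depth 4)
36: left child of 38 (depth 5)
21: left child of 23 (depth 4)
54: left child of 55 (depth 4)
45: right child of 42 (depth 5)

Path to 42: 35 → 51 → 49 → 41 → 42, which is 4 edges.

4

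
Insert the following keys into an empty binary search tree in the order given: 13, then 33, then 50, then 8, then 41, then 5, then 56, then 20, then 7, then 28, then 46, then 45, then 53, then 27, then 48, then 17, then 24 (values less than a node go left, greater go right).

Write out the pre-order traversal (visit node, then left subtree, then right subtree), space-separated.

13 8 5 7 33 20 17 28 27 24 50 41 46 45 48 56 53

13: root
33: right child of 13 (depth 1)
50: right child of 33 (depth 2)
8: left child of 13 (depth 1)
41: left child of 50 (depth 3)
5: left child of 8 (depth 2)
56: right child of 50 (depth 3)
20: left child of 33 (depth 2)
7: right child of 5 (depth 3)
28: right child of 20 (depth 3)
46: right child of 41 (depth 4)
45: left child of 46 (depth 5)
53: left child of 56 (depth 4)
27: left child of 28 (depth 4)
48: right child of 46 (depth 5)
17: left child of 20 (depth 3)
24: left child of 27 (depth 5)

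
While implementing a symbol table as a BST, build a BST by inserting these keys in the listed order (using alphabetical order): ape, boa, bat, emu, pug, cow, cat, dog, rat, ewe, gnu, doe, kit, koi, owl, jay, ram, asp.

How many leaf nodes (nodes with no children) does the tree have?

6

Resulting structure (node: left, right):
  ape: L=–, R=boa
  boa: L=bat, R=emu
  bat: L=asp, R=–
  emu: L=cow, R=pug
  pug: L=ewe, R=rat
  cow: L=cat, R=dog
  cat: L=–, R=–
  dog: L=doe, R=–
  rat: L=ram, R=–
  ewe: L=–, R=gnu
  gnu: L=–, R=kit
  doe: L=–, R=–
  kit: L=jay, R=koi
  koi: L=–, R=owl
  owl: L=–, R=–
  jay: L=–, R=–
  ram: L=–, R=–
  asp: L=–, R=–

Leaves: asp, cat, doe, jay, owl, ram — 6 in total.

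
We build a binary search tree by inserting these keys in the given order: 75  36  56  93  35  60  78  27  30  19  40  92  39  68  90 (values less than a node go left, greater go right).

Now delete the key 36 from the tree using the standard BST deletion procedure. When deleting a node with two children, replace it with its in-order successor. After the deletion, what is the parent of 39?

75

Insert 75: tree is empty, so 75 becomes the root.
Insert 36: 36 < 75 → go left. Place as left child of 75.
Insert 56: 56 < 75 → go left; 56 > 36 → go right. Place as right child of 36.
Insert 93: 93 > 75 → go right. Place as right child of 75.
Insert 35: 35 < 75 → go left; 35 < 36 → go left. Place as left child of 36.
Insert 60: 60 < 75 → go left; 60 > 36 → go right; 60 > 56 → go right. Place as right child of 56.
Insert 78: 78 > 75 → go right; 78 < 93 → go left. Place as left child of 93.
Insert 27: 27 < 75 → go left; 27 < 36 → go left; 27 < 35 → go left. Place as left child of 35.
Insert 30: 30 < 75 → go left; 30 < 36 → go left; 30 < 35 → go left; 30 > 27 → go right. Place as right child of 27.
Insert 19: 19 < 75 → go left; 19 < 36 → go left; 19 < 35 → go left; 19 < 27 → go left. Place as left child of 27.
Insert 40: 40 < 75 → go left; 40 > 36 → go right; 40 < 56 → go left. Place as left child of 56.
Insert 92: 92 > 75 → go right; 92 < 93 → go left; 92 > 78 → go right. Place as right child of 78.
Insert 39: 39 < 75 → go left; 39 > 36 → go right; 39 < 56 → go left; 39 < 40 → go left. Place as left child of 40.
Insert 68: 68 < 75 → go left; 68 > 36 → go right; 68 > 56 → go right; 68 > 60 → go right. Place as right child of 60.
Insert 90: 90 > 75 → go right; 90 < 93 → go left; 90 > 78 → go right; 90 < 92 → go left. Place as left child of 92.

Delete 36 (two children — replace with in-order successor).
After deletion, 39's parent is 75.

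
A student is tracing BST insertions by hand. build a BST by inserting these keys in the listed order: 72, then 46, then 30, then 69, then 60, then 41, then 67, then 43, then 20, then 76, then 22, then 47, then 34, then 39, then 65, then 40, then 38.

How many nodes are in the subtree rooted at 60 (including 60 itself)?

72: root
46: left child of 72 (depth 1)
30: left child of 46 (depth 2)
69: right child of 46 (depth 2)
60: left child of 69 (depth 3)
41: right child of 30 (depth 3)
67: right child of 60 (depth 4)
43: right child of 41 (depth 4)
20: left child of 30 (depth 3)
76: right child of 72 (depth 1)
22: right child of 20 (depth 4)
47: left child of 60 (depth 4)
34: left child of 41 (depth 4)
39: right child of 34 (depth 5)
65: left child of 67 (depth 5)
40: right child of 39 (depth 6)
38: left child of 39 (depth 6)

Subtree rooted at 60 contains: 60, 47, 67, 65 — 4 nodes.

4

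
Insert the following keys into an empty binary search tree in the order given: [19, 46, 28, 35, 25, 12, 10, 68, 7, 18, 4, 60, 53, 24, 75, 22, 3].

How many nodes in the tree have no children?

19: root
46: right child of 19 (depth 1)
28: left child of 46 (depth 2)
35: right child of 28 (depth 3)
25: left child of 28 (depth 3)
12: left child of 19 (depth 1)
10: left child of 12 (depth 2)
68: right child of 46 (depth 2)
7: left child of 10 (depth 3)
18: right child of 12 (depth 2)
4: left child of 7 (depth 4)
60: left child of 68 (depth 3)
53: left child of 60 (depth 4)
24: left child of 25 (depth 4)
75: right child of 68 (depth 3)
22: left child of 24 (depth 5)
3: left child of 4 (depth 5)

Leaves: 3, 18, 22, 35, 53, 75 — 6 in total.

6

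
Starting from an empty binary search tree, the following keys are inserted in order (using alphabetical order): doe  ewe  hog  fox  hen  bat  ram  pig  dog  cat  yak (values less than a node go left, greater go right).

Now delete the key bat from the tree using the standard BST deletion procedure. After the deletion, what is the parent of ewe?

doe

Resulting structure (node: left, right):
  doe: L=bat, R=ewe
  ewe: L=dog, R=hog
  hog: L=fox, R=ram
  fox: L=–, R=hen
  hen: L=–, R=–
  bat: L=–, R=cat
  ram: L=pig, R=yak
  pig: L=–, R=–
  dog: L=–, R=–
  cat: L=–, R=–
  yak: L=–, R=–

Delete bat (at most one child — splice it out).
After deletion, ewe's parent is doe.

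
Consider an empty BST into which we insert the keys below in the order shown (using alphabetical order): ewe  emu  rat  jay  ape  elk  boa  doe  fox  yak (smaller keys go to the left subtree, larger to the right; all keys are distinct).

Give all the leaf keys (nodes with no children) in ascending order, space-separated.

ewe: root
emu: left child of ewe (depth 1)
rat: right child of ewe (depth 1)
jay: left child of rat (depth 2)
ape: left child of emu (depth 2)
elk: right child of ape (depth 3)
boa: left child of elk (depth 4)
doe: right child of boa (depth 5)
fox: left child of jay (depth 3)
yak: right child of rat (depth 2)

doe fox yak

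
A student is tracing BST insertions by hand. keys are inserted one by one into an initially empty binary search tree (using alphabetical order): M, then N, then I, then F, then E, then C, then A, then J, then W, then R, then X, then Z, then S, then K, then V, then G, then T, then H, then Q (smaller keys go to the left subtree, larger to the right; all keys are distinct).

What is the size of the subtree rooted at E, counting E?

3

M: root
N: right child of M (depth 1)
I: left child of M (depth 1)
F: left child of I (depth 2)
E: left child of F (depth 3)
C: left child of E (depth 4)
A: left child of C (depth 5)
J: right child of I (depth 2)
W: right child of N (depth 2)
R: left child of W (depth 3)
X: right child of W (depth 3)
Z: right child of X (depth 4)
S: right child of R (depth 4)
K: right child of J (depth 3)
V: right child of S (depth 5)
G: right child of F (depth 3)
T: left child of V (depth 6)
H: right child of G (depth 4)
Q: left child of R (depth 4)

Subtree rooted at E contains: E, C, A — 3 nodes.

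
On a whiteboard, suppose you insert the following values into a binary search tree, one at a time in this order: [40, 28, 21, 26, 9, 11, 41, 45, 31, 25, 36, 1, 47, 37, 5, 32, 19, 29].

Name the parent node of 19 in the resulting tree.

11

Insert 40: tree is empty, so 40 becomes the root.
Insert 28: 28 < 40 → go left. Place as left child of 40.
Insert 21: 21 < 40 → go left; 21 < 28 → go left. Place as left child of 28.
Insert 26: 26 < 40 → go left; 26 < 28 → go left; 26 > 21 → go right. Place as right child of 21.
Insert 9: 9 < 40 → go left; 9 < 28 → go left; 9 < 21 → go left. Place as left child of 21.
Insert 11: 11 < 40 → go left; 11 < 28 → go left; 11 < 21 → go left; 11 > 9 → go right. Place as right child of 9.
Insert 41: 41 > 40 → go right. Place as right child of 40.
Insert 45: 45 > 40 → go right; 45 > 41 → go right. Place as right child of 41.
Insert 31: 31 < 40 → go left; 31 > 28 → go right. Place as right child of 28.
Insert 25: 25 < 40 → go left; 25 < 28 → go left; 25 > 21 → go right; 25 < 26 → go left. Place as left child of 26.
Insert 36: 36 < 40 → go left; 36 > 28 → go right; 36 > 31 → go right. Place as right child of 31.
Insert 1: 1 < 40 → go left; 1 < 28 → go left; 1 < 21 → go left; 1 < 9 → go left. Place as left child of 9.
Insert 47: 47 > 40 → go right; 47 > 41 → go right; 47 > 45 → go right. Place as right child of 45.
Insert 37: 37 < 40 → go left; 37 > 28 → go right; 37 > 31 → go right; 37 > 36 → go right. Place as right child of 36.
Insert 5: 5 < 40 → go left; 5 < 28 → go left; 5 < 21 → go left; 5 < 9 → go left; 5 > 1 → go right. Place as right child of 1.
Insert 32: 32 < 40 → go left; 32 > 28 → go right; 32 > 31 → go right; 32 < 36 → go left. Place as left child of 36.
Insert 19: 19 < 40 → go left; 19 < 28 → go left; 19 < 21 → go left; 19 > 9 → go right; 19 > 11 → go right. Place as right child of 11.
Insert 29: 29 < 40 → go left; 29 > 28 → go right; 29 < 31 → go left. Place as left child of 31.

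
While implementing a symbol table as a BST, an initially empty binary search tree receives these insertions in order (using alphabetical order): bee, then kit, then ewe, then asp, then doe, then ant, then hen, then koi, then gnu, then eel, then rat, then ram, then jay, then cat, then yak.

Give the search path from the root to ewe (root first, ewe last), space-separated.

bee: root
kit: right child of bee (depth 1)
ewe: left child of kit (depth 2)
asp: left child of bee (depth 1)
doe: left child of ewe (depth 3)
ant: left child of asp (depth 2)
hen: right child of ewe (depth 3)
koi: right child of kit (depth 2)
gnu: left child of hen (depth 4)
eel: right child of doe (depth 4)
rat: right child of koi (depth 3)
ram: left child of rat (depth 4)
jay: right child of hen (depth 4)
cat: left child of doe (depth 4)
yak: right child of rat (depth 4)

bee kit ewe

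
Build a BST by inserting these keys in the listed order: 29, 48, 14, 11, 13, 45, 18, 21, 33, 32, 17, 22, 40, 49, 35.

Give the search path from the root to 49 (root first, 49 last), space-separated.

29 48 49

Insert 29: tree is empty, so 29 becomes the root.
Insert 48: 48 > 29 → go right. Place as right child of 29.
Insert 14: 14 < 29 → go left. Place as left child of 29.
Insert 11: 11 < 29 → go left; 11 < 14 → go left. Place as left child of 14.
Insert 13: 13 < 29 → go left; 13 < 14 → go left; 13 > 11 → go right. Place as right child of 11.
Insert 45: 45 > 29 → go right; 45 < 48 → go left. Place as left child of 48.
Insert 18: 18 < 29 → go left; 18 > 14 → go right. Place as right child of 14.
Insert 21: 21 < 29 → go left; 21 > 14 → go right; 21 > 18 → go right. Place as right child of 18.
Insert 33: 33 > 29 → go right; 33 < 48 → go left; 33 < 45 → go left. Place as left child of 45.
Insert 32: 32 > 29 → go right; 32 < 48 → go left; 32 < 45 → go left; 32 < 33 → go left. Place as left child of 33.
Insert 17: 17 < 29 → go left; 17 > 14 → go right; 17 < 18 → go left. Place as left child of 18.
Insert 22: 22 < 29 → go left; 22 > 14 → go right; 22 > 18 → go right; 22 > 21 → go right. Place as right child of 21.
Insert 40: 40 > 29 → go right; 40 < 48 → go left; 40 < 45 → go left; 40 > 33 → go right. Place as right child of 33.
Insert 49: 49 > 29 → go right; 49 > 48 → go right. Place as right child of 48.
Insert 35: 35 > 29 → go right; 35 < 48 → go left; 35 < 45 → go left; 35 > 33 → go right; 35 < 40 → go left. Place as left child of 40.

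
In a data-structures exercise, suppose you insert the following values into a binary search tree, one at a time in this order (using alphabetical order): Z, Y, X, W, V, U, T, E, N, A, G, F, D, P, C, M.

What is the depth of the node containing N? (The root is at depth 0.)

Z: root
Y: left child of Z (depth 1)
X: left child of Y (depth 2)
W: left child of X (depth 3)
V: left child of W (depth 4)
U: left child of V (depth 5)
T: left child of U (depth 6)
E: left child of T (depth 7)
N: right child of E (depth 8)
A: left child of E (depth 8)
G: left child of N (depth 9)
F: left child of G (depth 10)
D: right child of A (depth 9)
P: right child of N (depth 9)
C: left child of D (depth 10)
M: right child of G (depth 10)

Path to N: Z → Y → X → W → V → U → T → E → N, which is 8 edges.

8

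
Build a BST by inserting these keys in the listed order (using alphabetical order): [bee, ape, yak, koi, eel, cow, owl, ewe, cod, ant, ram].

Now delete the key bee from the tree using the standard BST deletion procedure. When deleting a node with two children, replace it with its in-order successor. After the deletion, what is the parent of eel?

Insert bee: tree is empty, so bee becomes the root.
Insert ape: ape < bee → go left. Place as left child of bee.
Insert yak: yak > bee → go right. Place as right child of bee.
Insert koi: koi > bee → go right; koi < yak → go left. Place as left child of yak.
Insert eel: eel > bee → go right; eel < yak → go left; eel < koi → go left. Place as left child of koi.
Insert cow: cow > bee → go right; cow < yak → go left; cow < koi → go left; cow < eel → go left. Place as left child of eel.
Insert owl: owl > bee → go right; owl < yak → go left; owl > koi → go right. Place as right child of koi.
Insert ewe: ewe > bee → go right; ewe < yak → go left; ewe < koi → go left; ewe > eel → go right. Place as right child of eel.
Insert cod: cod > bee → go right; cod < yak → go left; cod < koi → go left; cod < eel → go left; cod < cow → go left. Place as left child of cow.
Insert ant: ant < bee → go left; ant < ape → go left. Place as left child of ape.
Insert ram: ram > bee → go right; ram < yak → go left; ram > koi → go right; ram > owl → go right. Place as right child of owl.

Delete bee (two children — replace with in-order successor).
After deletion, eel's parent is koi.

koi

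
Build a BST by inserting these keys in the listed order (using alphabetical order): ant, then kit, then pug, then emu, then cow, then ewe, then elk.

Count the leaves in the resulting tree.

ant: root
kit: right child of ant (depth 1)
pug: right child of kit (depth 2)
emu: left child of kit (depth 2)
cow: left child of emu (depth 3)
ewe: right child of emu (depth 3)
elk: right child of cow (depth 4)

Leaves: elk, ewe, pug — 3 in total.

3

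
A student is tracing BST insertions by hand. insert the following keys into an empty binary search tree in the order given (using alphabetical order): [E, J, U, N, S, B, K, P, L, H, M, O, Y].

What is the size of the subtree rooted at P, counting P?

2

Insert E: tree is empty, so E becomes the root.
Insert J: J > E → go right. Place as right child of E.
Insert U: U > E → go right; U > J → go right. Place as right child of J.
Insert N: N > E → go right; N > J → go right; N < U → go left. Place as left child of U.
Insert S: S > E → go right; S > J → go right; S < U → go left; S > N → go right. Place as right child of N.
Insert B: B < E → go left. Place as left child of E.
Insert K: K > E → go right; K > J → go right; K < U → go left; K < N → go left. Place as left child of N.
Insert P: P > E → go right; P > J → go right; P < U → go left; P > N → go right; P < S → go left. Place as left child of S.
Insert L: L > E → go right; L > J → go right; L < U → go left; L < N → go left; L > K → go right. Place as right child of K.
Insert H: H > E → go right; H < J → go left. Place as left child of J.
Insert M: M > E → go right; M > J → go right; M < U → go left; M < N → go left; M > K → go right; M > L → go right. Place as right child of L.
Insert O: O > E → go right; O > J → go right; O < U → go left; O > N → go right; O < S → go left; O < P → go left. Place as left child of P.
Insert Y: Y > E → go right; Y > J → go right; Y > U → go right. Place as right child of U.

Subtree rooted at P contains: P, O — 2 nodes.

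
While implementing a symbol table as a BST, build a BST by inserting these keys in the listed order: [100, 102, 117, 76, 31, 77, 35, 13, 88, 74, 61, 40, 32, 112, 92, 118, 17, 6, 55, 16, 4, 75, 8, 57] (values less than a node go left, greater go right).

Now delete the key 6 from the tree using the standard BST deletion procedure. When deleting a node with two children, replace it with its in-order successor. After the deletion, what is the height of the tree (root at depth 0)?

100: root
102: right child of 100 (depth 1)
117: right child of 102 (depth 2)
76: left child of 100 (depth 1)
31: left child of 76 (depth 2)
77: right child of 76 (depth 2)
35: right child of 31 (depth 3)
13: left child of 31 (depth 3)
88: right child of 77 (depth 3)
74: right child of 35 (depth 4)
61: left child of 74 (depth 5)
40: left child of 61 (depth 6)
32: left child of 35 (depth 4)
112: left child of 117 (depth 3)
92: right child of 88 (depth 4)
118: right child of 117 (depth 3)
17: right child of 13 (depth 4)
6: left child of 13 (depth 4)
55: right child of 40 (depth 7)
16: left child of 17 (depth 5)
4: left child of 6 (depth 5)
75: right child of 74 (depth 5)
8: right child of 6 (depth 5)
57: right child of 55 (depth 8)

Delete 6 (two children — replace with in-order successor).
After deletion, deepest node is 57 at depth 8.

8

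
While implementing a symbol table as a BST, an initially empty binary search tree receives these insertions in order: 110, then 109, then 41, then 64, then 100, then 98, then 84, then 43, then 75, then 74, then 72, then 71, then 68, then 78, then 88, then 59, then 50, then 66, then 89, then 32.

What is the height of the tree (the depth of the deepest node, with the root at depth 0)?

110: root
109: left child of 110 (depth 1)
41: left child of 109 (depth 2)
64: right child of 41 (depth 3)
100: right child of 64 (depth 4)
98: left child of 100 (depth 5)
84: left child of 98 (depth 6)
43: left child of 64 (depth 4)
75: left child of 84 (depth 7)
74: left child of 75 (depth 8)
72: left child of 74 (depth 9)
71: left child of 72 (depth 10)
68: left child of 71 (depth 11)
78: right child of 75 (depth 8)
88: right child of 84 (depth 7)
59: right child of 43 (depth 5)
50: left child of 59 (depth 6)
66: left child of 68 (depth 12)
89: right child of 88 (depth 8)
32: left child of 41 (depth 3)

The deepest node is 66 at depth 12.

12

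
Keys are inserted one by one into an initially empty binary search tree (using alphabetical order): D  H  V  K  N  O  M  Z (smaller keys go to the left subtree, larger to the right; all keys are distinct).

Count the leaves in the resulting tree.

Resulting structure (node: left, right):
  D: L=–, R=H
  H: L=–, R=V
  V: L=K, R=Z
  K: L=–, R=N
  N: L=M, R=O
  O: L=–, R=–
  M: L=–, R=–
  Z: L=–, R=–

Leaves: M, O, Z — 3 in total.

3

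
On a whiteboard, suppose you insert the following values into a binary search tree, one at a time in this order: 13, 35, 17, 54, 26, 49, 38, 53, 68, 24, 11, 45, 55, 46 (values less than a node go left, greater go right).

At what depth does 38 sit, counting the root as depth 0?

13: root
35: right child of 13 (depth 1)
17: left child of 35 (depth 2)
54: right child of 35 (depth 2)
26: right child of 17 (depth 3)
49: left child of 54 (depth 3)
38: left child of 49 (depth 4)
53: right child of 49 (depth 4)
68: right child of 54 (depth 3)
24: left child of 26 (depth 4)
11: left child of 13 (depth 1)
45: right child of 38 (depth 5)
55: left child of 68 (depth 4)
46: right child of 45 (depth 6)

Path to 38: 13 → 35 → 54 → 49 → 38, which is 4 edges.

4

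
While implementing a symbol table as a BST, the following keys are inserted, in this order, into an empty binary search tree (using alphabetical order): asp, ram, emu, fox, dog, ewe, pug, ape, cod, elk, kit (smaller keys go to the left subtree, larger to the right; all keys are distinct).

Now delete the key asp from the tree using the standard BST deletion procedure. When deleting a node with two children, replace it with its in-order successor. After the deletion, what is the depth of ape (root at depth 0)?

asp: root
ram: right child of asp (depth 1)
emu: left child of ram (depth 2)
fox: right child of emu (depth 3)
dog: left child of emu (depth 3)
ewe: left child of fox (depth 4)
pug: right child of fox (depth 4)
ape: left child of asp (depth 1)
cod: left child of dog (depth 4)
elk: right child of dog (depth 4)
kit: left child of pug (depth 5)

Delete asp (two children — replace with in-order successor).
After deletion, path to ape: cod → ape.

1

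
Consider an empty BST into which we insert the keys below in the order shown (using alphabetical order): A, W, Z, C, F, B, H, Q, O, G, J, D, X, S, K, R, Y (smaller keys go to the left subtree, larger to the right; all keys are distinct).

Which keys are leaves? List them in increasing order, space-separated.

B D G K R Y

Insert A: tree is empty, so A becomes the root.
Insert W: W > A → go right. Place as right child of A.
Insert Z: Z > A → go right; Z > W → go right. Place as right child of W.
Insert C: C > A → go right; C < W → go left. Place as left child of W.
Insert F: F > A → go right; F < W → go left; F > C → go right. Place as right child of C.
Insert B: B > A → go right; B < W → go left; B < C → go left. Place as left child of C.
Insert H: H > A → go right; H < W → go left; H > C → go right; H > F → go right. Place as right child of F.
Insert Q: Q > A → go right; Q < W → go left; Q > C → go right; Q > F → go right; Q > H → go right. Place as right child of H.
Insert O: O > A → go right; O < W → go left; O > C → go right; O > F → go right; O > H → go right; O < Q → go left. Place as left child of Q.
Insert G: G > A → go right; G < W → go left; G > C → go right; G > F → go right; G < H → go left. Place as left child of H.
Insert J: J > A → go right; J < W → go left; J > C → go right; J > F → go right; J > H → go right; J < Q → go left; J < O → go left. Place as left child of O.
Insert D: D > A → go right; D < W → go left; D > C → go right; D < F → go left. Place as left child of F.
Insert X: X > A → go right; X > W → go right; X < Z → go left. Place as left child of Z.
Insert S: S > A → go right; S < W → go left; S > C → go right; S > F → go right; S > H → go right; S > Q → go right. Place as right child of Q.
Insert K: K > A → go right; K < W → go left; K > C → go right; K > F → go right; K > H → go right; K < Q → go left; K < O → go left; K > J → go right. Place as right child of J.
Insert R: R > A → go right; R < W → go left; R > C → go right; R > F → go right; R > H → go right; R > Q → go right; R < S → go left. Place as left child of S.
Insert Y: Y > A → go right; Y > W → go right; Y < Z → go left; Y > X → go right. Place as right child of X.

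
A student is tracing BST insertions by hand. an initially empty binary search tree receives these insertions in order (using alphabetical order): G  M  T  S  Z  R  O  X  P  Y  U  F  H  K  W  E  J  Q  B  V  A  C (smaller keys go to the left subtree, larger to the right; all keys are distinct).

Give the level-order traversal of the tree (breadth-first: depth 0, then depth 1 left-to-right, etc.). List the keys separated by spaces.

G F M E H T B K S Z A C J R X O U Y P W Q V

Insert G: tree is empty, so G becomes the root.
Insert M: M > G → go right. Place as right child of G.
Insert T: T > G → go right; T > M → go right. Place as right child of M.
Insert S: S > G → go right; S > M → go right; S < T → go left. Place as left child of T.
Insert Z: Z > G → go right; Z > M → go right; Z > T → go right. Place as right child of T.
Insert R: R > G → go right; R > M → go right; R < T → go left; R < S → go left. Place as left child of S.
Insert O: O > G → go right; O > M → go right; O < T → go left; O < S → go left; O < R → go left. Place as left child of R.
Insert X: X > G → go right; X > M → go right; X > T → go right; X < Z → go left. Place as left child of Z.
Insert P: P > G → go right; P > M → go right; P < T → go left; P < S → go left; P < R → go left; P > O → go right. Place as right child of O.
Insert Y: Y > G → go right; Y > M → go right; Y > T → go right; Y < Z → go left; Y > X → go right. Place as right child of X.
Insert U: U > G → go right; U > M → go right; U > T → go right; U < Z → go left; U < X → go left. Place as left child of X.
Insert F: F < G → go left. Place as left child of G.
Insert H: H > G → go right; H < M → go left. Place as left child of M.
Insert K: K > G → go right; K < M → go left; K > H → go right. Place as right child of H.
Insert W: W > G → go right; W > M → go right; W > T → go right; W < Z → go left; W < X → go left; W > U → go right. Place as right child of U.
Insert E: E < G → go left; E < F → go left. Place as left child of F.
Insert J: J > G → go right; J < M → go left; J > H → go right; J < K → go left. Place as left child of K.
Insert Q: Q > G → go right; Q > M → go right; Q < T → go left; Q < S → go left; Q < R → go left; Q > O → go right; Q > P → go right. Place as right child of P.
Insert B: B < G → go left; B < F → go left; B < E → go left. Place as left child of E.
Insert V: V > G → go right; V > M → go right; V > T → go right; V < Z → go left; V < X → go left; V > U → go right; V < W → go left. Place as left child of W.
Insert A: A < G → go left; A < F → go left; A < E → go left; A < B → go left. Place as left child of B.
Insert C: C < G → go left; C < F → go left; C < E → go left; C > B → go right. Place as right child of B.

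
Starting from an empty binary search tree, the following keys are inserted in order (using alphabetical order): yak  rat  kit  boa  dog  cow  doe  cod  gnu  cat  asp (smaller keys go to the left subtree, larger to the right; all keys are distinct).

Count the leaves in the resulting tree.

Insert yak: tree is empty, so yak becomes the root.
Insert rat: rat < yak → go left. Place as left child of yak.
Insert kit: kit < yak → go left; kit < rat → go left. Place as left child of rat.
Insert boa: boa < yak → go left; boa < rat → go left; boa < kit → go left. Place as left child of kit.
Insert dog: dog < yak → go left; dog < rat → go left; dog < kit → go left; dog > boa → go right. Place as right child of boa.
Insert cow: cow < yak → go left; cow < rat → go left; cow < kit → go left; cow > boa → go right; cow < dog → go left. Place as left child of dog.
Insert doe: doe < yak → go left; doe < rat → go left; doe < kit → go left; doe > boa → go right; doe < dog → go left; doe > cow → go right. Place as right child of cow.
Insert cod: cod < yak → go left; cod < rat → go left; cod < kit → go left; cod > boa → go right; cod < dog → go left; cod < cow → go left. Place as left child of cow.
Insert gnu: gnu < yak → go left; gnu < rat → go left; gnu < kit → go left; gnu > boa → go right; gnu > dog → go right. Place as right child of dog.
Insert cat: cat < yak → go left; cat < rat → go left; cat < kit → go left; cat > boa → go right; cat < dog → go left; cat < cow → go left; cat < cod → go left. Place as left child of cod.
Insert asp: asp < yak → go left; asp < rat → go left; asp < kit → go left; asp < boa → go left. Place as left child of boa.

Leaves: asp, cat, doe, gnu — 4 in total.

4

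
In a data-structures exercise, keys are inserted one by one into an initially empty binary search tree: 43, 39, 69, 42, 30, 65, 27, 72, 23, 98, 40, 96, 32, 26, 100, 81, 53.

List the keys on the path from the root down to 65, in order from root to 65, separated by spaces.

43 69 65

43: root
39: left child of 43 (depth 1)
69: right child of 43 (depth 1)
42: right child of 39 (depth 2)
30: left child of 39 (depth 2)
65: left child of 69 (depth 2)
27: left child of 30 (depth 3)
72: right child of 69 (depth 2)
23: left child of 27 (depth 4)
98: right child of 72 (depth 3)
40: left child of 42 (depth 3)
96: left child of 98 (depth 4)
32: right child of 30 (depth 3)
26: right child of 23 (depth 5)
100: right child of 98 (depth 4)
81: left child of 96 (depth 5)
53: left child of 65 (depth 3)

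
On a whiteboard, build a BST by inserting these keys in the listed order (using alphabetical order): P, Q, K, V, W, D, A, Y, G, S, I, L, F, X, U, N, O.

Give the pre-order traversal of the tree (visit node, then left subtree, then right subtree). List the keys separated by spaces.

P K D A G F I L N O Q V S U W Y X

Resulting structure (node: left, right):
  P: L=K, R=Q
  Q: L=–, R=V
  K: L=D, R=L
  V: L=S, R=W
  W: L=–, R=Y
  D: L=A, R=G
  A: L=–, R=–
  Y: L=X, R=–
  G: L=F, R=I
  S: L=–, R=U
  I: L=–, R=–
  L: L=–, R=N
  F: L=–, R=–
  X: L=–, R=–
  U: L=–, R=–
  N: L=–, R=O
  O: L=–, R=–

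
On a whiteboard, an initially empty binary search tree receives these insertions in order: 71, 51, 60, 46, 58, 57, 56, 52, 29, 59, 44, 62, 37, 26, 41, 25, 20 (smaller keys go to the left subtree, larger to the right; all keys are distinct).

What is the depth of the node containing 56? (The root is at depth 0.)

Resulting structure (node: left, right):
  71: L=51, R=–
  51: L=46, R=60
  60: L=58, R=62
  46: L=29, R=–
  58: L=57, R=59
  57: L=56, R=–
  56: L=52, R=–
  52: L=–, R=–
  29: L=26, R=44
  59: L=–, R=–
  44: L=37, R=–
  62: L=–, R=–
  37: L=–, R=41
  26: L=25, R=–
  41: L=–, R=–
  25: L=20, R=–
  20: L=–, R=–

Path to 56: 71 → 51 → 60 → 58 → 57 → 56, which is 5 edges.

5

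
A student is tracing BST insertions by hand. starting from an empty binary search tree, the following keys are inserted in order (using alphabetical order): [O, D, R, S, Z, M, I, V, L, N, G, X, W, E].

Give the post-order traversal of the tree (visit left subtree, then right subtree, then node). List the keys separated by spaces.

Insert O: tree is empty, so O becomes the root.
Insert D: D < O → go left. Place as left child of O.
Insert R: R > O → go right. Place as right child of O.
Insert S: S > O → go right; S > R → go right. Place as right child of R.
Insert Z: Z > O → go right; Z > R → go right; Z > S → go right. Place as right child of S.
Insert M: M < O → go left; M > D → go right. Place as right child of D.
Insert I: I < O → go left; I > D → go right; I < M → go left. Place as left child of M.
Insert V: V > O → go right; V > R → go right; V > S → go right; V < Z → go left. Place as left child of Z.
Insert L: L < O → go left; L > D → go right; L < M → go left; L > I → go right. Place as right child of I.
Insert N: N < O → go left; N > D → go right; N > M → go right. Place as right child of M.
Insert G: G < O → go left; G > D → go right; G < M → go left; G < I → go left. Place as left child of I.
Insert X: X > O → go right; X > R → go right; X > S → go right; X < Z → go left; X > V → go right. Place as right child of V.
Insert W: W > O → go right; W > R → go right; W > S → go right; W < Z → go left; W > V → go right; W < X → go left. Place as left child of X.
Insert E: E < O → go left; E > D → go right; E < M → go left; E < I → go left; E < G → go left. Place as left child of G.

E G L I N M D W X V Z S R O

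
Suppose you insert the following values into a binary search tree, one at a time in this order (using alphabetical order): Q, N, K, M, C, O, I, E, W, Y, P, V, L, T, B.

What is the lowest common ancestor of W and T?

W

Q: root
N: left child of Q (depth 1)
K: left child of N (depth 2)
M: right child of K (depth 3)
C: left child of K (depth 3)
O: right child of N (depth 2)
I: right child of C (depth 4)
E: left child of I (depth 5)
W: right child of Q (depth 1)
Y: right child of W (depth 2)
P: right child of O (depth 3)
V: left child of W (depth 2)
L: left child of M (depth 4)
T: left child of V (depth 3)
B: left child of C (depth 4)

Path to W: Q → W
Path to T: Q → W → V → T
W lies on both paths and is an ancestor of the other node.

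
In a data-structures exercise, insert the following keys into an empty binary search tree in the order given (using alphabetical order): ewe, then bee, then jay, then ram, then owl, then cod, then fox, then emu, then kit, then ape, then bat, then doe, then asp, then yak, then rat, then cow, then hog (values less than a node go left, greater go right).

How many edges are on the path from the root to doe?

Insert ewe: tree is empty, so ewe becomes the root.
Insert bee: bee < ewe → go left. Place as left child of ewe.
Insert jay: jay > ewe → go right. Place as right child of ewe.
Insert ram: ram > ewe → go right; ram > jay → go right. Place as right child of jay.
Insert owl: owl > ewe → go right; owl > jay → go right; owl < ram → go left. Place as left child of ram.
Insert cod: cod < ewe → go left; cod > bee → go right. Place as right child of bee.
Insert fox: fox > ewe → go right; fox < jay → go left. Place as left child of jay.
Insert emu: emu < ewe → go left; emu > bee → go right; emu > cod → go right. Place as right child of cod.
Insert kit: kit > ewe → go right; kit > jay → go right; kit < ram → go left; kit < owl → go left. Place as left child of owl.
Insert ape: ape < ewe → go left; ape < bee → go left. Place as left child of bee.
Insert bat: bat < ewe → go left; bat < bee → go left; bat > ape → go right. Place as right child of ape.
Insert doe: doe < ewe → go left; doe > bee → go right; doe > cod → go right; doe < emu → go left. Place as left child of emu.
Insert asp: asp < ewe → go left; asp < bee → go left; asp > ape → go right; asp < bat → go left. Place as left child of bat.
Insert yak: yak > ewe → go right; yak > jay → go right; yak > ram → go right. Place as right child of ram.
Insert rat: rat > ewe → go right; rat > jay → go right; rat > ram → go right; rat < yak → go left. Place as left child of yak.
Insert cow: cow < ewe → go left; cow > bee → go right; cow > cod → go right; cow < emu → go left; cow < doe → go left. Place as left child of doe.
Insert hog: hog > ewe → go right; hog < jay → go left; hog > fox → go right. Place as right child of fox.

Path to doe: ewe → bee → cod → emu → doe, which is 4 edges.

4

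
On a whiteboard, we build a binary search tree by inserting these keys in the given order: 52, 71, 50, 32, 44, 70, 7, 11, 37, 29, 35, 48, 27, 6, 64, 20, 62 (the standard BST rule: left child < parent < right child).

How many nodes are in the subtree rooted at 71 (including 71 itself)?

52: root
71: right child of 52 (depth 1)
50: left child of 52 (depth 1)
32: left child of 50 (depth 2)
44: right child of 32 (depth 3)
70: left child of 71 (depth 2)
7: left child of 32 (depth 3)
11: right child of 7 (depth 4)
37: left child of 44 (depth 4)
29: right child of 11 (depth 5)
35: left child of 37 (depth 5)
48: right child of 44 (depth 4)
27: left child of 29 (depth 6)
6: left child of 7 (depth 4)
64: left child of 70 (depth 3)
20: left child of 27 (depth 7)
62: left child of 64 (depth 4)

Subtree rooted at 71 contains: 71, 70, 64, 62 — 4 nodes.

4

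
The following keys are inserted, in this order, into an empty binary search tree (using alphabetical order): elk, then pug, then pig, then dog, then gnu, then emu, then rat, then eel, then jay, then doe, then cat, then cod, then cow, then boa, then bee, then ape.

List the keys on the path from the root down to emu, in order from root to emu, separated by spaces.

elk pug pig gnu emu

Resulting structure (node: left, right):
  elk: L=dog, R=pug
  pug: L=pig, R=rat
  pig: L=gnu, R=–
  dog: L=doe, R=eel
  gnu: L=emu, R=jay
  emu: L=–, R=–
  rat: L=–, R=–
  eel: L=–, R=–
  jay: L=–, R=–
  doe: L=cat, R=–
  cat: L=boa, R=cod
  cod: L=–, R=cow
  cow: L=–, R=–
  boa: L=bee, R=–
  bee: L=ape, R=–
  ape: L=–, R=–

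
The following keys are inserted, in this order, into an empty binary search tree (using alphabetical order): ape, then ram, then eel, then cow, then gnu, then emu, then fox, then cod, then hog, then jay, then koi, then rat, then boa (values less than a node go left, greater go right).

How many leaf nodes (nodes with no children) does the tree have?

ape: root
ram: right child of ape (depth 1)
eel: left child of ram (depth 2)
cow: left child of eel (depth 3)
gnu: right child of eel (depth 3)
emu: left child of gnu (depth 4)
fox: right child of emu (depth 5)
cod: left child of cow (depth 4)
hog: right child of gnu (depth 4)
jay: right child of hog (depth 5)
koi: right child of jay (depth 6)
rat: right child of ram (depth 2)
boa: left child of cod (depth 5)

Leaves: boa, fox, koi, rat — 4 in total.

4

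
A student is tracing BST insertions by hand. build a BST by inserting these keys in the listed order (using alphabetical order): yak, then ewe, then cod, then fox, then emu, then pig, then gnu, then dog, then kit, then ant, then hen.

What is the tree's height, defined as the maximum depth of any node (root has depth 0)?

yak: root
ewe: left child of yak (depth 1)
cod: left child of ewe (depth 2)
fox: right child of ewe (depth 2)
emu: right child of cod (depth 3)
pig: right child of fox (depth 3)
gnu: left child of pig (depth 4)
dog: left child of emu (depth 4)
kit: right child of gnu (depth 5)
ant: left child of cod (depth 3)
hen: left child of kit (depth 6)

The deepest node is hen at depth 6.

6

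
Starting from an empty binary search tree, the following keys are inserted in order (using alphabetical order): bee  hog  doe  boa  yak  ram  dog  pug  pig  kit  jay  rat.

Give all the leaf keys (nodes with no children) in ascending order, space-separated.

boa dog jay rat

Resulting structure (node: left, right):
  bee: L=–, R=hog
  hog: L=doe, R=yak
  doe: L=boa, R=dog
  boa: L=–, R=–
  yak: L=ram, R=–
  ram: L=pug, R=rat
  dog: L=–, R=–
  pug: L=pig, R=–
  pig: L=kit, R=–
  kit: L=jay, R=–
  jay: L=–, R=–
  rat: L=–, R=–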